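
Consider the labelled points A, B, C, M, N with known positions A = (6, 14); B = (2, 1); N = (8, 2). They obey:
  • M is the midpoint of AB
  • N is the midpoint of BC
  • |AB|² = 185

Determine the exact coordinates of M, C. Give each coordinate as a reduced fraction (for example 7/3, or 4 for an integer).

M = (4, 15/2)
C = (14, 3)

1. M_x = 4  [2·M = A+B = (6, 14)+(2, 1)]
2. M_y = 15/2  [2·M = A+B = (6, 14)+(2, 1)]
   so M = (4, 15/2)
3. C_x = 14  [C = 2·N−B = 2·(8, 2)−(2, 1)]
4. C_y = 3  [C = 2·N−B = 2·(8, 2)−(2, 1)]
   so C = (14, 3)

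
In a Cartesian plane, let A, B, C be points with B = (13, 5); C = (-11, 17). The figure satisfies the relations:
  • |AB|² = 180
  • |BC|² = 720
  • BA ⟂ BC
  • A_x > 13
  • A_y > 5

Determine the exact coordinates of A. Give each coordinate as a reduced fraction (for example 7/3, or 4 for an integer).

A = (19, 17)

1. A_x = 19  [[BA ⟂ BC ⇒ -24x+12y+252=0] ∩ [|A−(13, 5)|²=180]]
2. A_y = 17  [[BA ⟂ BC ⇒ -24x+12y+252=0] ∩ [|A−(13, 5)|²=180]]
   so A = (19, 17)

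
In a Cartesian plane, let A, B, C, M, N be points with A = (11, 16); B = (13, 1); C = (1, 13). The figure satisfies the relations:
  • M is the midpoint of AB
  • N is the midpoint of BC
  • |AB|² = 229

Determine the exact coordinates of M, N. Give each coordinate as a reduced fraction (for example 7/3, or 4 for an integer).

M = (12, 17/2)
N = (7, 7)

1. M_x = 12  [2·M = A+B = (11, 16)+(13, 1)]
2. M_y = 17/2  [2·M = A+B = (11, 16)+(13, 1)]
   so M = (12, 17/2)
3. N_x = 7  [2·N = B+C = (13, 1)+(1, 13)]
4. N_y = 7  [2·N = B+C = (13, 1)+(1, 13)]
   so N = (7, 7)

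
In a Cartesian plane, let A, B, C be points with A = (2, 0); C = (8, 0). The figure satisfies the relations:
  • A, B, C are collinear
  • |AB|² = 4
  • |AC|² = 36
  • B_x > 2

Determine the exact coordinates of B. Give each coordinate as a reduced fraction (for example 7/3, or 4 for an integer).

1. B_x = 4  [[A, B, C are collinear ⇒ -6y=0] ∩ [|B−(2, 0)|²=4]]
2. B_y = 0  [[A, B, C are collinear ⇒ -6y=0] ∩ [|B−(2, 0)|²=4]]
   so B = (4, 0)

B = (4, 0)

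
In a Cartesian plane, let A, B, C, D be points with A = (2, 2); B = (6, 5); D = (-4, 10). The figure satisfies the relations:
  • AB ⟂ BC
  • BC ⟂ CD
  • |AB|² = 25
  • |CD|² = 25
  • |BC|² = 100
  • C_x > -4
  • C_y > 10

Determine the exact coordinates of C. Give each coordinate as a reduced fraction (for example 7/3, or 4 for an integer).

C = (0, 13)

1. C_x = 0  [[AB ⟂ BC ⇒ 4x+3y-39=0] ∩ [|C−(-4, 10)|²=25]]
2. C_y = 13  [[AB ⟂ BC ⇒ 4x+3y-39=0] ∩ [|C−(-4, 10)|²=25]]
   so C = (0, 13)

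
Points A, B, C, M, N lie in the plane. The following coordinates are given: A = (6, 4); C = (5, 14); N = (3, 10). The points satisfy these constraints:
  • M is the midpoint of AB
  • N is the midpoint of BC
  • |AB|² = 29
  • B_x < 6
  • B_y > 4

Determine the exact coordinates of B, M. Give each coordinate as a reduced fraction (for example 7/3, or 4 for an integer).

1. B_x = 1  [B = 2·N−C = 2·(3, 10)−(5, 14)]
2. B_y = 6  [B = 2·N−C = 2·(3, 10)−(5, 14)]
   so B = (1, 6)
3. M_x = 7/2  [2·M = A+B = (6, 4)+(1, 6)]
4. M_y = 5  [2·M = A+B = (6, 4)+(1, 6)]
   so M = (7/2, 5)

B = (1, 6)
M = (7/2, 5)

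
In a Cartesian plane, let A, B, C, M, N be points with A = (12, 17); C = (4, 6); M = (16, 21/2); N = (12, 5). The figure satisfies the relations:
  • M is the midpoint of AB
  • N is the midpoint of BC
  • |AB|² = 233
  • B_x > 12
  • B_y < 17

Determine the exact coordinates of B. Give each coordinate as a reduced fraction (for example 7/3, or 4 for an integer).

1. B_x = 20  [B = 2·M−A = 2·(16, 21/2)−(12, 17)]
2. B_y = 4  [B = 2·M−A = 2·(16, 21/2)−(12, 17)]
   so B = (20, 4)

B = (20, 4)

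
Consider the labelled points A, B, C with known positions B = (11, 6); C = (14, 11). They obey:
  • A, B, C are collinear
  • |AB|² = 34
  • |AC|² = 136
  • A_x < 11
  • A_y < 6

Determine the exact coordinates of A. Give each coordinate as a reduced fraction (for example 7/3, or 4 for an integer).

1. A_x = 8  [[A, B, C are collinear ⇒ -5x+3y+37=0] ∩ [|A−(11, 6)|²=34]]
2. A_y = 1  [[A, B, C are collinear ⇒ -5x+3y+37=0] ∩ [|A−(11, 6)|²=34]]
   so A = (8, 1)

A = (8, 1)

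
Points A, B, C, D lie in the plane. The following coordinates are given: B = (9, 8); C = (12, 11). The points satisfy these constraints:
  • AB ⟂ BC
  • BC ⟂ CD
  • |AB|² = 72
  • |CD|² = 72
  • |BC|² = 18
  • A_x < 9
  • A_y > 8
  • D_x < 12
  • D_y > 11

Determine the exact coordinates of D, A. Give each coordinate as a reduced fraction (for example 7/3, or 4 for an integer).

D = (6, 17)
A = (3, 14)

1. D_x = 6  [[BC ⟂ CD ⇒ 3x+3y-69=0] ∩ [|D−(12, 11)|²=72]]
2. D_y = 17  [[BC ⟂ CD ⇒ 3x+3y-69=0] ∩ [|D−(12, 11)|²=72]]
   so D = (6, 17)
3. A_x = 3  [[AB ⟂ BC ⇒ -3x-3y+51=0] ∩ [|A−(9, 8)|²=72]]
4. A_y = 14  [[AB ⟂ BC ⇒ -3x-3y+51=0] ∩ [|A−(9, 8)|²=72]]
   so A = (3, 14)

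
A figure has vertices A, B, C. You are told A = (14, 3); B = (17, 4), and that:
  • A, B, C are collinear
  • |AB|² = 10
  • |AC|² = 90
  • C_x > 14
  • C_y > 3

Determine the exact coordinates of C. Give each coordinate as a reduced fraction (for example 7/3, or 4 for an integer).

C = (23, 6)

1. C_x = 23  [[A, B, C are collinear ⇒ -1x+3y+5=0] ∩ [|C−(14, 3)|²=90]]
2. C_y = 6  [[A, B, C are collinear ⇒ -1x+3y+5=0] ∩ [|C−(14, 3)|²=90]]
   so C = (23, 6)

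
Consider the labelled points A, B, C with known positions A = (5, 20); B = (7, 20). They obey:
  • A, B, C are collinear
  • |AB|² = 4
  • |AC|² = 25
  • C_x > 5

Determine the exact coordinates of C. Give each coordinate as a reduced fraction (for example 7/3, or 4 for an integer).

C = (10, 20)

1. C_x = 10  [[A, B, C are collinear ⇒ 2y-40=0] ∩ [|C−(5, 20)|²=25]]
2. C_y = 20  [[A, B, C are collinear ⇒ 2y-40=0] ∩ [|C−(5, 20)|²=25]]
   so C = (10, 20)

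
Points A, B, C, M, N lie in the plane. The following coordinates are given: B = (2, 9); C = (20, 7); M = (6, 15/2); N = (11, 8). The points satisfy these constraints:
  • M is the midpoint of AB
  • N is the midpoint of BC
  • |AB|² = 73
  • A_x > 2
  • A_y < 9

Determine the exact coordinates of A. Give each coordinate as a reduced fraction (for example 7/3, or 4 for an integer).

A = (10, 6)

1. A_x = 10  [A = 2·M−B = 2·(6, 15/2)−(2, 9)]
2. A_y = 6  [A = 2·M−B = 2·(6, 15/2)−(2, 9)]
   so A = (10, 6)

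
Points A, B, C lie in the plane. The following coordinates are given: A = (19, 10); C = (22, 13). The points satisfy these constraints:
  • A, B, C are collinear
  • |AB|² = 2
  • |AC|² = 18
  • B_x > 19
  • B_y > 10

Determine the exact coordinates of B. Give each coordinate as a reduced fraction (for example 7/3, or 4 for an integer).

1. B_x = 20  [[A, B, C are collinear ⇒ 3x-3y-27=0] ∩ [|B−(19, 10)|²=2]]
2. B_y = 11  [[A, B, C are collinear ⇒ 3x-3y-27=0] ∩ [|B−(19, 10)|²=2]]
   so B = (20, 11)

B = (20, 11)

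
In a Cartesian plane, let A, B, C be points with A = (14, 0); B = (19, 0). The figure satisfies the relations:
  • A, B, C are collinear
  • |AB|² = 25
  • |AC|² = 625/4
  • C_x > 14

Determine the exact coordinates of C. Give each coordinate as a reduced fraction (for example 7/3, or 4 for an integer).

1. C_x = 53/2  [[A, B, C are collinear ⇒ 5y=0] ∩ [|C−(14, 0)|²=625/4]]
2. C_y = 0  [[A, B, C are collinear ⇒ 5y=0] ∩ [|C−(14, 0)|²=625/4]]
   so C = (53/2, 0)

C = (53/2, 0)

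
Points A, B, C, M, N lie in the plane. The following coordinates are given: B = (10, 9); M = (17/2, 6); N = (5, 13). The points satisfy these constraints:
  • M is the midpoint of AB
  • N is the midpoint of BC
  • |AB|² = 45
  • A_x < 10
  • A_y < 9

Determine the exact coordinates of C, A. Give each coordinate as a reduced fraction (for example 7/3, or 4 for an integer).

C = (0, 17)
A = (7, 3)

1. A_x = 7  [A = 2·M−B = 2·(17/2, 6)−(10, 9)]
2. A_y = 3  [A = 2·M−B = 2·(17/2, 6)−(10, 9)]
   so A = (7, 3)
3. C_x = 0  [C = 2·N−B = 2·(5, 13)−(10, 9)]
4. C_y = 17  [C = 2·N−B = 2·(5, 13)−(10, 9)]
   so C = (0, 17)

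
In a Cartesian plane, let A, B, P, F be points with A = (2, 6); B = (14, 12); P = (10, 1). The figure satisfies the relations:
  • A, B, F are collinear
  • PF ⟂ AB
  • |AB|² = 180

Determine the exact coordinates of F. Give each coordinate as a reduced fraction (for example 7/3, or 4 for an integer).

1. F_x = 32/5  [[A, B, F are collinear ⇒ -6x+12y-60=0] ∩ [PF ⟂ AB ⇒ 12x+6y-126=0]]
2. F_y = 41/5  [[A, B, F are collinear ⇒ -6x+12y-60=0] ∩ [PF ⟂ AB ⇒ 12x+6y-126=0]]
   so F = (32/5, 41/5)

F = (32/5, 41/5)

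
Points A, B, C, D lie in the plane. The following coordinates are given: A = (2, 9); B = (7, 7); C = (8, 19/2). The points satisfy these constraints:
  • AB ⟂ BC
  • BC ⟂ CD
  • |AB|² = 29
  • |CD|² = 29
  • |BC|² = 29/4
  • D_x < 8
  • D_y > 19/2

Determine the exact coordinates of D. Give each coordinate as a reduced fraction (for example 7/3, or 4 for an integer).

1. D_x = 3  [[BC ⟂ CD ⇒ 1x+5/2y-127/4=0] ∩ [|D−(8, 19/2)|²=29]]
2. D_y = 23/2  [[BC ⟂ CD ⇒ 1x+5/2y-127/4=0] ∩ [|D−(8, 19/2)|²=29]]
   so D = (3, 23/2)

D = (3, 23/2)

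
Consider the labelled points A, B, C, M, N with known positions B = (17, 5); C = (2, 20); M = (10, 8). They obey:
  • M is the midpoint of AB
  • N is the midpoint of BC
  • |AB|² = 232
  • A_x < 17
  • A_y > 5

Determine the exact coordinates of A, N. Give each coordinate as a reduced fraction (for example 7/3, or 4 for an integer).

1. A_x = 3  [A = 2·M−B = 2·(10, 8)−(17, 5)]
2. A_y = 11  [A = 2·M−B = 2·(10, 8)−(17, 5)]
   so A = (3, 11)
3. N_x = 19/2  [2·N = B+C = (17, 5)+(2, 20)]
4. N_y = 25/2  [2·N = B+C = (17, 5)+(2, 20)]
   so N = (19/2, 25/2)

A = (3, 11)
N = (19/2, 25/2)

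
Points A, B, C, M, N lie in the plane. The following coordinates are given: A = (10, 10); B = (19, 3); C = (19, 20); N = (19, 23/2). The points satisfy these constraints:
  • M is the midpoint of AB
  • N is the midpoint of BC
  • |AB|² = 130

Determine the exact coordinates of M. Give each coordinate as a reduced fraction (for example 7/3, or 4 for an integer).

1. M_x = 29/2  [2·M = A+B = (10, 10)+(19, 3)]
2. M_y = 13/2  [2·M = A+B = (10, 10)+(19, 3)]
   so M = (29/2, 13/2)

M = (29/2, 13/2)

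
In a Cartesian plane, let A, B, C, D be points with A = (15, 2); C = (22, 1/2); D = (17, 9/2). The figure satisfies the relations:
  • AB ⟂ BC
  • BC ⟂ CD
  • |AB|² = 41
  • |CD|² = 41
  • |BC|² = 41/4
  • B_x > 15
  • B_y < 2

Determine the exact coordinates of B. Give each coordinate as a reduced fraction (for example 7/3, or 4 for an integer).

1. B_x = 20  [[BC ⟂ CD ⇒ 5x-4y-108=0] ∩ [|B−(15, 2)|²=41]]
2. B_y = -2  [[BC ⟂ CD ⇒ 5x-4y-108=0] ∩ [|B−(15, 2)|²=41]]
   so B = (20, -2)

B = (20, -2)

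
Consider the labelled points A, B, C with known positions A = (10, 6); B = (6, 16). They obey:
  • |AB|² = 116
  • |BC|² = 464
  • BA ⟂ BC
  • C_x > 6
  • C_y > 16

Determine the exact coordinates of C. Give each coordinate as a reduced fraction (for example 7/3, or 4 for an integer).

1. C_x = 26  [[BA ⟂ BC ⇒ 4x-10y+136=0] ∩ [|C−(6, 16)|²=464]]
2. C_y = 24  [[BA ⟂ BC ⇒ 4x-10y+136=0] ∩ [|C−(6, 16)|²=464]]
   so C = (26, 24)

C = (26, 24)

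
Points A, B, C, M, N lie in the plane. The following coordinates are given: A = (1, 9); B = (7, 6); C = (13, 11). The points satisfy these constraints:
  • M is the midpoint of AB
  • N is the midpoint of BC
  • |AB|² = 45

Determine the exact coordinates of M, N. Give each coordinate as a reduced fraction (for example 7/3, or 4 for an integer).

1. M_x = 4  [2·M = A+B = (1, 9)+(7, 6)]
2. M_y = 15/2  [2·M = A+B = (1, 9)+(7, 6)]
   so M = (4, 15/2)
3. N_x = 10  [2·N = B+C = (7, 6)+(13, 11)]
4. N_y = 17/2  [2·N = B+C = (7, 6)+(13, 11)]
   so N = (10, 17/2)

M = (4, 15/2)
N = (10, 17/2)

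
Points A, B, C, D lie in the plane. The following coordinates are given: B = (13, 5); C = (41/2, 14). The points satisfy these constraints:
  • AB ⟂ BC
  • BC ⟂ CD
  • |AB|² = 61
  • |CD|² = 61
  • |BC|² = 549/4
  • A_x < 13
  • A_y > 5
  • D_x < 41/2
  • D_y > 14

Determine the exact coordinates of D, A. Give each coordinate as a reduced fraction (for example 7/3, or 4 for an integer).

1. D_x = 29/2  [[BC ⟂ CD ⇒ 15/2x+9y-1119/4=0] ∩ [|D−(41/2, 14)|²=61]]
2. D_y = 19  [[BC ⟂ CD ⇒ 15/2x+9y-1119/4=0] ∩ [|D−(41/2, 14)|²=61]]
   so D = (29/2, 19)
3. A_x = 7  [[AB ⟂ BC ⇒ -15/2x-9y+285/2=0] ∩ [|A−(13, 5)|²=61]]
4. A_y = 10  [[AB ⟂ BC ⇒ -15/2x-9y+285/2=0] ∩ [|A−(13, 5)|²=61]]
   so A = (7, 10)

D = (29/2, 19)
A = (7, 10)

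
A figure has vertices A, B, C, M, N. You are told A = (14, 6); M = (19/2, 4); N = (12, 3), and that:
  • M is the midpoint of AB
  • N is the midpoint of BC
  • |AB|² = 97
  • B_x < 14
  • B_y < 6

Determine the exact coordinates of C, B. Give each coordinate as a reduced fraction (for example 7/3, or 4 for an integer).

1. B_x = 5  [B = 2·M−A = 2·(19/2, 4)−(14, 6)]
2. B_y = 2  [B = 2·M−A = 2·(19/2, 4)−(14, 6)]
   so B = (5, 2)
3. C_x = 19  [C = 2·N−B = 2·(12, 3)−(5, 2)]
4. C_y = 4  [C = 2·N−B = 2·(12, 3)−(5, 2)]
   so C = (19, 4)

C = (19, 4)
B = (5, 2)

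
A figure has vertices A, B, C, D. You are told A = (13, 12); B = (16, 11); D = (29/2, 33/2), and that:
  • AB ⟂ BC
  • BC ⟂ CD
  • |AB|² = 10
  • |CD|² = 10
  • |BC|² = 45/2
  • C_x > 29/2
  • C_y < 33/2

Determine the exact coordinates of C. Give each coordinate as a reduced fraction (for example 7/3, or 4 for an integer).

1. C_x = 35/2  [[AB ⟂ BC ⇒ 3x-1y-37=0] ∩ [|C−(29/2, 33/2)|²=10]]
2. C_y = 31/2  [[AB ⟂ BC ⇒ 3x-1y-37=0] ∩ [|C−(29/2, 33/2)|²=10]]
   so C = (35/2, 31/2)

C = (35/2, 31/2)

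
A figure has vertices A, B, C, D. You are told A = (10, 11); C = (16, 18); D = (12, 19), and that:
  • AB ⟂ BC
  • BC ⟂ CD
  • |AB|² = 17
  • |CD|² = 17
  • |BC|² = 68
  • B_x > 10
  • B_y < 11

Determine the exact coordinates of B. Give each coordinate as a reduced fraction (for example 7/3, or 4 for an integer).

1. B_x = 14  [[BC ⟂ CD ⇒ 4x-1y-46=0] ∩ [|B−(10, 11)|²=17]]
2. B_y = 10  [[BC ⟂ CD ⇒ 4x-1y-46=0] ∩ [|B−(10, 11)|²=17]]
   so B = (14, 10)

B = (14, 10)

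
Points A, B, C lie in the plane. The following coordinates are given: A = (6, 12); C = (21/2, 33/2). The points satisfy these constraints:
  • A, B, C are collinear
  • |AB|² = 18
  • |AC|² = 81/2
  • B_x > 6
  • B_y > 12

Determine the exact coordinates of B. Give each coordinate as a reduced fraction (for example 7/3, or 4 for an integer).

1. B_x = 9  [[A, B, C are collinear ⇒ 9/2x-9/2y+27=0] ∩ [|B−(6, 12)|²=18]]
2. B_y = 15  [[A, B, C are collinear ⇒ 9/2x-9/2y+27=0] ∩ [|B−(6, 12)|²=18]]
   so B = (9, 15)

B = (9, 15)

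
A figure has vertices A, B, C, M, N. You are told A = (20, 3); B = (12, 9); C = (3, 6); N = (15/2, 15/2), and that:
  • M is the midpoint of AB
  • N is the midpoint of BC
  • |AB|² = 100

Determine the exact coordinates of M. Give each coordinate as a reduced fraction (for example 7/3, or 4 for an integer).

1. M_x = 16  [2·M = A+B = (20, 3)+(12, 9)]
2. M_y = 6  [2·M = A+B = (20, 3)+(12, 9)]
   so M = (16, 6)

M = (16, 6)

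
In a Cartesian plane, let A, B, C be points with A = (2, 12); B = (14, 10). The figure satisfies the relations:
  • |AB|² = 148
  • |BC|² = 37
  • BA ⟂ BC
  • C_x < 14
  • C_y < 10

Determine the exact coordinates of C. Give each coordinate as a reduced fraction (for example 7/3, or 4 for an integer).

1. C_x = 13  [[BA ⟂ BC ⇒ -12x+2y+148=0] ∩ [|C−(14, 10)|²=37]]
2. C_y = 4  [[BA ⟂ BC ⇒ -12x+2y+148=0] ∩ [|C−(14, 10)|²=37]]
   so C = (13, 4)

C = (13, 4)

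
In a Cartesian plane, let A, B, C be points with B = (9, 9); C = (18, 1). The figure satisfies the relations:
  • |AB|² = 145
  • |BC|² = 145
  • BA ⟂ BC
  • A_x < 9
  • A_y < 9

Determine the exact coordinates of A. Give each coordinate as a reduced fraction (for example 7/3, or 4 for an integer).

A = (1, 0)

1. A_x = 1  [[BA ⟂ BC ⇒ 9x-8y-9=0] ∩ [|A−(9, 9)|²=145]]
2. A_y = 0  [[BA ⟂ BC ⇒ 9x-8y-9=0] ∩ [|A−(9, 9)|²=145]]
   so A = (1, 0)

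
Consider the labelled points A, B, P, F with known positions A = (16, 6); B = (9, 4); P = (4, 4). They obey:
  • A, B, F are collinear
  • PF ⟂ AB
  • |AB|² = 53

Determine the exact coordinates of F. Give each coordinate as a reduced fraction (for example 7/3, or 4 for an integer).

F = (232/53, 142/53)

1. F_x = 232/53  [[A, B, F are collinear ⇒ 2x-7y+10=0] ∩ [PF ⟂ AB ⇒ -7x-2y+36=0]]
2. F_y = 142/53  [[A, B, F are collinear ⇒ 2x-7y+10=0] ∩ [PF ⟂ AB ⇒ -7x-2y+36=0]]
   so F = (232/53, 142/53)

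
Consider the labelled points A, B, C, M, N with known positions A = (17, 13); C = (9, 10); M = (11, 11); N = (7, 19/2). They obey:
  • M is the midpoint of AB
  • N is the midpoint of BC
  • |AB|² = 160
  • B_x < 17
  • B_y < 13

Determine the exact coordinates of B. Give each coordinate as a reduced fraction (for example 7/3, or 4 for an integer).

1. B_x = 5  [B = 2·M−A = 2·(11, 11)−(17, 13)]
2. B_y = 9  [B = 2·M−A = 2·(11, 11)−(17, 13)]
   so B = (5, 9)

B = (5, 9)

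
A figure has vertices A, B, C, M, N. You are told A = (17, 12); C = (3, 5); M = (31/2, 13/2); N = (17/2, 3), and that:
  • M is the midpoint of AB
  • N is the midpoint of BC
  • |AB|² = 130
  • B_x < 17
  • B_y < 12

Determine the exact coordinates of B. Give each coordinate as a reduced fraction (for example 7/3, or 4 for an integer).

1. B_x = 14  [B = 2·M−A = 2·(31/2, 13/2)−(17, 12)]
2. B_y = 1  [B = 2·M−A = 2·(31/2, 13/2)−(17, 12)]
   so B = (14, 1)

B = (14, 1)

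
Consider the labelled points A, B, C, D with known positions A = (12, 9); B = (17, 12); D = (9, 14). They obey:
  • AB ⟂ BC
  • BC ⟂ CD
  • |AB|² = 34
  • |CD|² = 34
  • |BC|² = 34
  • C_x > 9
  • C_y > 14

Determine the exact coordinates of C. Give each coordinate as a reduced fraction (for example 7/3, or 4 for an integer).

C = (14, 17)

1. C_x = 14  [[AB ⟂ BC ⇒ 5x+3y-121=0] ∩ [|C−(9, 14)|²=34]]
2. C_y = 17  [[AB ⟂ BC ⇒ 5x+3y-121=0] ∩ [|C−(9, 14)|²=34]]
   so C = (14, 17)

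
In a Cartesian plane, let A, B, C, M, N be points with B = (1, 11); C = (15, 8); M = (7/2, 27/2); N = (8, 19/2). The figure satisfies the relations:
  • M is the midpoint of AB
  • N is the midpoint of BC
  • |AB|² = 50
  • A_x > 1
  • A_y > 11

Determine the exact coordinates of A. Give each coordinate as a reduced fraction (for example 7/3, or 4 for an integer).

A = (6, 16)

1. A_x = 6  [A = 2·M−B = 2·(7/2, 27/2)−(1, 11)]
2. A_y = 16  [A = 2·M−B = 2·(7/2, 27/2)−(1, 11)]
   so A = (6, 16)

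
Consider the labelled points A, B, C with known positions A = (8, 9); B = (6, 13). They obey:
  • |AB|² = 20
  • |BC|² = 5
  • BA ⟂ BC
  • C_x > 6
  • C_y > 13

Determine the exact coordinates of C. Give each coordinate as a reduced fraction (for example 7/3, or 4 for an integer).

1. C_x = 8  [[BA ⟂ BC ⇒ 2x-4y+40=0] ∩ [|C−(6, 13)|²=5]]
2. C_y = 14  [[BA ⟂ BC ⇒ 2x-4y+40=0] ∩ [|C−(6, 13)|²=5]]
   so C = (8, 14)

C = (8, 14)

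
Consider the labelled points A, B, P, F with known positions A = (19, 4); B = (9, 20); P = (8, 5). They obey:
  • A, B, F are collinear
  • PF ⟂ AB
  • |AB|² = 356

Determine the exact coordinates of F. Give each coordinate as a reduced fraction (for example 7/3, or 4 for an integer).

F = (1376/89, 860/89)

1. F_x = 1376/89  [[A, B, F are collinear ⇒ -16x-10y+344=0] ∩ [PF ⟂ AB ⇒ -10x+16y=0]]
2. F_y = 860/89  [[A, B, F are collinear ⇒ -16x-10y+344=0] ∩ [PF ⟂ AB ⇒ -10x+16y=0]]
   so F = (1376/89, 860/89)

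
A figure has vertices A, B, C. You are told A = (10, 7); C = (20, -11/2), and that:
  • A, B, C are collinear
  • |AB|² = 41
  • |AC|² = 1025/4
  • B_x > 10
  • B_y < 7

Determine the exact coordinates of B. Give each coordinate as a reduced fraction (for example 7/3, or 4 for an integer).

1. B_x = 14  [[A, B, C are collinear ⇒ -25/2x-10y+195=0] ∩ [|B−(10, 7)|²=41]]
2. B_y = 2  [[A, B, C are collinear ⇒ -25/2x-10y+195=0] ∩ [|B−(10, 7)|²=41]]
   so B = (14, 2)

B = (14, 2)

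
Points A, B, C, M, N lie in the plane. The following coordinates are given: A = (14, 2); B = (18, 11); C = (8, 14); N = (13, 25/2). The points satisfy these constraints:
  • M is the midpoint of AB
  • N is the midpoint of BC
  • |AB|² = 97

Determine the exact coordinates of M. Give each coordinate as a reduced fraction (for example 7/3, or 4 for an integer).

M = (16, 13/2)

1. M_x = 16  [2·M = A+B = (14, 2)+(18, 11)]
2. M_y = 13/2  [2·M = A+B = (14, 2)+(18, 11)]
   so M = (16, 13/2)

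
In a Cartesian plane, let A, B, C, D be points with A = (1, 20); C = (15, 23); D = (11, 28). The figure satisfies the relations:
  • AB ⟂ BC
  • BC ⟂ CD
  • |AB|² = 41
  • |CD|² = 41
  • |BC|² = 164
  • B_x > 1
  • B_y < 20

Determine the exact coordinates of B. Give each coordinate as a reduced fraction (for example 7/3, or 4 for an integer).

B = (5, 15)

1. B_x = 5  [[BC ⟂ CD ⇒ 4x-5y+55=0] ∩ [|B−(1, 20)|²=41]]
2. B_y = 15  [[BC ⟂ CD ⇒ 4x-5y+55=0] ∩ [|B−(1, 20)|²=41]]
   so B = (5, 15)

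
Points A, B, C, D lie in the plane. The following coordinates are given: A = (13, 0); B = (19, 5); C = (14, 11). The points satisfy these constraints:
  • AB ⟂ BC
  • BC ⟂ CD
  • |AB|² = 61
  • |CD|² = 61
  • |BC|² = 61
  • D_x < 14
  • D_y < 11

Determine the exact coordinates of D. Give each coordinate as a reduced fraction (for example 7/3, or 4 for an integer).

D = (8, 6)

1. D_x = 8  [[BC ⟂ CD ⇒ -5x+6y+4=0] ∩ [|D−(14, 11)|²=61]]
2. D_y = 6  [[BC ⟂ CD ⇒ -5x+6y+4=0] ∩ [|D−(14, 11)|²=61]]
   so D = (8, 6)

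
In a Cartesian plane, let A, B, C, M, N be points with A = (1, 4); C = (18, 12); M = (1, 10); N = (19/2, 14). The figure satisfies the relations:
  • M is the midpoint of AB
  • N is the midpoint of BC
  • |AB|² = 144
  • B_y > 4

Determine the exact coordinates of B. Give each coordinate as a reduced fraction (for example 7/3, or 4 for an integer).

B = (1, 16)

1. B_x = 1  [B = 2·M−A = 2·(1, 10)−(1, 4)]
2. B_y = 16  [B = 2·M−A = 2·(1, 10)−(1, 4)]
   so B = (1, 16)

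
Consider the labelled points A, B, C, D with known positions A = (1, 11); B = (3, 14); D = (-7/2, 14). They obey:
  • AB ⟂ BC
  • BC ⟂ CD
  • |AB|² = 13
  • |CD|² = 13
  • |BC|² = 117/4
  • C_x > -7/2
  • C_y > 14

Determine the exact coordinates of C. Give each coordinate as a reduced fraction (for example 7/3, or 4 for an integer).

C = (-3/2, 17)

1. C_x = -3/2  [[AB ⟂ BC ⇒ 2x+3y-48=0] ∩ [|C−(-7/2, 14)|²=13]]
2. C_y = 17  [[AB ⟂ BC ⇒ 2x+3y-48=0] ∩ [|C−(-7/2, 14)|²=13]]
   so C = (-3/2, 17)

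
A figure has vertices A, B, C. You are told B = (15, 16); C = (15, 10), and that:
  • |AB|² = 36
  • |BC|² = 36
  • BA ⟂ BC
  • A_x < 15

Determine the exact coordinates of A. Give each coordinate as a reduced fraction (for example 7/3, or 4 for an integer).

1. A_x = 9  [[BA ⟂ BC ⇒ -6y+96=0] ∩ [|A−(15, 16)|²=36]]
2. A_y = 16  [[BA ⟂ BC ⇒ -6y+96=0] ∩ [|A−(15, 16)|²=36]]
   so A = (9, 16)

A = (9, 16)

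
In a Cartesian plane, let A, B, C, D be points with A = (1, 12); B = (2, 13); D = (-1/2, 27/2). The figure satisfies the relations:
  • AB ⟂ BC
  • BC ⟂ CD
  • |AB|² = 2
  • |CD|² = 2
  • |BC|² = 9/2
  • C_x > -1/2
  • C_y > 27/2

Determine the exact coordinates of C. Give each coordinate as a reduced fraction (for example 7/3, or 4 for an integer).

1. C_x = 1/2  [[AB ⟂ BC ⇒ 1x+1y-15=0] ∩ [|C−(-1/2, 27/2)|²=2]]
2. C_y = 29/2  [[AB ⟂ BC ⇒ 1x+1y-15=0] ∩ [|C−(-1/2, 27/2)|²=2]]
   so C = (1/2, 29/2)

C = (1/2, 29/2)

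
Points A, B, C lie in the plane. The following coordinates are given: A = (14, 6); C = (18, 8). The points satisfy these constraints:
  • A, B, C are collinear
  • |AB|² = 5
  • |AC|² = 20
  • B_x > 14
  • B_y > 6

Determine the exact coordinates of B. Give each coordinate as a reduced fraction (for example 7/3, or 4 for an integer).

B = (16, 7)

1. B_x = 16  [[A, B, C are collinear ⇒ 2x-4y-4=0] ∩ [|B−(14, 6)|²=5]]
2. B_y = 7  [[A, B, C are collinear ⇒ 2x-4y-4=0] ∩ [|B−(14, 6)|²=5]]
   so B = (16, 7)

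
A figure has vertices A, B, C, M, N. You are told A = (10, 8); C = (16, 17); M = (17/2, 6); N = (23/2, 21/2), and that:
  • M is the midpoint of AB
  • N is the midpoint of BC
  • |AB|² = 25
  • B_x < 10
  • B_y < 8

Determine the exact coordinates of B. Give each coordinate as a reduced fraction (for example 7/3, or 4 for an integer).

B = (7, 4)

1. B_x = 7  [B = 2·M−A = 2·(17/2, 6)−(10, 8)]
2. B_y = 4  [B = 2·M−A = 2·(17/2, 6)−(10, 8)]
   so B = (7, 4)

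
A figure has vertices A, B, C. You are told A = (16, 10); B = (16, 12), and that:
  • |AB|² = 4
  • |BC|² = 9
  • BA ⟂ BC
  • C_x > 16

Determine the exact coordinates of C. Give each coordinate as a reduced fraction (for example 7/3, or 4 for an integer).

C = (19, 12)

1. C_x = 19  [[BA ⟂ BC ⇒ -2y+24=0] ∩ [|C−(16, 12)|²=9]]
2. C_y = 12  [[BA ⟂ BC ⇒ -2y+24=0] ∩ [|C−(16, 12)|²=9]]
   so C = (19, 12)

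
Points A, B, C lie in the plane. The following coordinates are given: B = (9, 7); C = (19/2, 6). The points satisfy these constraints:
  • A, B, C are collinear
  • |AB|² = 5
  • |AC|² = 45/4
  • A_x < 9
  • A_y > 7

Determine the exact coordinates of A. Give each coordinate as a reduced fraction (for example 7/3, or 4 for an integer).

1. A_x = 8  [[A, B, C are collinear ⇒ 1x+1/2y-25/2=0] ∩ [|A−(9, 7)|²=5]]
2. A_y = 9  [[A, B, C are collinear ⇒ 1x+1/2y-25/2=0] ∩ [|A−(9, 7)|²=5]]
   so A = (8, 9)

A = (8, 9)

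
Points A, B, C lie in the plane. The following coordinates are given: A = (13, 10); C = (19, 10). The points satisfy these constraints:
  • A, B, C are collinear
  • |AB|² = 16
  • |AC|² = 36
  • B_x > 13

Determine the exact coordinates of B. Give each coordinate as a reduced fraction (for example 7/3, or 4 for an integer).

B = (17, 10)

1. B_x = 17  [[A, B, C are collinear ⇒ -6y+60=0] ∩ [|B−(13, 10)|²=16]]
2. B_y = 10  [[A, B, C are collinear ⇒ -6y+60=0] ∩ [|B−(13, 10)|²=16]]
   so B = (17, 10)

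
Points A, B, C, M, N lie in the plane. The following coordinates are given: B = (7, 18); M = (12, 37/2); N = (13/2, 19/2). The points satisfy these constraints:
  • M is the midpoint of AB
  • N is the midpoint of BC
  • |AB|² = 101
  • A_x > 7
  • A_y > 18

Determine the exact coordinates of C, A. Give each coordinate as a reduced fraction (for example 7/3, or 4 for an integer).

1. A_x = 17  [A = 2·M−B = 2·(12, 37/2)−(7, 18)]
2. A_y = 19  [A = 2·M−B = 2·(12, 37/2)−(7, 18)]
   so A = (17, 19)
3. C_x = 6  [C = 2·N−B = 2·(13/2, 19/2)−(7, 18)]
4. C_y = 1  [C = 2·N−B = 2·(13/2, 19/2)−(7, 18)]
   so C = (6, 1)

C = (6, 1)
A = (17, 19)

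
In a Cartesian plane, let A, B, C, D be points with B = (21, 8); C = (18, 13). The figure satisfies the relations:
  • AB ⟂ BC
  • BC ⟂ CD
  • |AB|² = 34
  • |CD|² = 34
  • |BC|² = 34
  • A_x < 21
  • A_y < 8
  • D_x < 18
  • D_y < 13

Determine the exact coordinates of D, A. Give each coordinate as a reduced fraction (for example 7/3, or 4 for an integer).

D = (13, 10)
A = (16, 5)

1. D_x = 13  [[BC ⟂ CD ⇒ -3x+5y-11=0] ∩ [|D−(18, 13)|²=34]]
2. D_y = 10  [[BC ⟂ CD ⇒ -3x+5y-11=0] ∩ [|D−(18, 13)|²=34]]
   so D = (13, 10)
3. A_x = 16  [[AB ⟂ BC ⇒ 3x-5y-23=0] ∩ [|A−(21, 8)|²=34]]
4. A_y = 5  [[AB ⟂ BC ⇒ 3x-5y-23=0] ∩ [|A−(21, 8)|²=34]]
   so A = (16, 5)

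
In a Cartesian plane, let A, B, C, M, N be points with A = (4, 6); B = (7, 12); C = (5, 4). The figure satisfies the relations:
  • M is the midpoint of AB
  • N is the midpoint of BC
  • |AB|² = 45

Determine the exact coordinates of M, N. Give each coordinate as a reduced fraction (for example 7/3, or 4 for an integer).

1. M_x = 11/2  [2·M = A+B = (4, 6)+(7, 12)]
2. M_y = 9  [2·M = A+B = (4, 6)+(7, 12)]
   so M = (11/2, 9)
3. N_x = 6  [2·N = B+C = (7, 12)+(5, 4)]
4. N_y = 8  [2·N = B+C = (7, 12)+(5, 4)]
   so N = (6, 8)

M = (11/2, 9)
N = (6, 8)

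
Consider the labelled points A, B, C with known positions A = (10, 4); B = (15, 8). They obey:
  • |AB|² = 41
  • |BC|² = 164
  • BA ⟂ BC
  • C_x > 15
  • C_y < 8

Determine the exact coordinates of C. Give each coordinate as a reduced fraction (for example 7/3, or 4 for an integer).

1. C_x = 23  [[BA ⟂ BC ⇒ -5x-4y+107=0] ∩ [|C−(15, 8)|²=164]]
2. C_y = -2  [[BA ⟂ BC ⇒ -5x-4y+107=0] ∩ [|C−(15, 8)|²=164]]
   so C = (23, -2)

C = (23, -2)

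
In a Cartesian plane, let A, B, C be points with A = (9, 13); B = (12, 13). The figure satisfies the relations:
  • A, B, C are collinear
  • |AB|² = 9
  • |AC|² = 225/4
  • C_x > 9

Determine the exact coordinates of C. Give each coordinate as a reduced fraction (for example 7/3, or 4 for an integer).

1. C_x = 33/2  [[A, B, C are collinear ⇒ 3y-39=0] ∩ [|C−(9, 13)|²=225/4]]
2. C_y = 13  [[A, B, C are collinear ⇒ 3y-39=0] ∩ [|C−(9, 13)|²=225/4]]
   so C = (33/2, 13)

C = (33/2, 13)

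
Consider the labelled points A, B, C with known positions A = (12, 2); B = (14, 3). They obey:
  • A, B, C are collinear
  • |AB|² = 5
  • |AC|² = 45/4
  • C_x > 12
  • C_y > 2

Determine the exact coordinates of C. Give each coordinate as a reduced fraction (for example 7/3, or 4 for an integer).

1. C_x = 15  [[A, B, C are collinear ⇒ -1x+2y+8=0] ∩ [|C−(12, 2)|²=45/4]]
2. C_y = 7/2  [[A, B, C are collinear ⇒ -1x+2y+8=0] ∩ [|C−(12, 2)|²=45/4]]
   so C = (15, 7/2)

C = (15, 7/2)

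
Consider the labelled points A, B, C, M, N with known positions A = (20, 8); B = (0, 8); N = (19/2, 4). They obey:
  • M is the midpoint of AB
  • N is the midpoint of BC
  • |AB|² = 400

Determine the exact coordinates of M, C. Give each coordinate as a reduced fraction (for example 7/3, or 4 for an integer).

1. M_x = 10  [2·M = A+B = (20, 8)+(0, 8)]
2. M_y = 8  [2·M = A+B = (20, 8)+(0, 8)]
   so M = (10, 8)
3. C_x = 19  [C = 2·N−B = 2·(19/2, 4)−(0, 8)]
4. C_y = 0  [C = 2·N−B = 2·(19/2, 4)−(0, 8)]
   so C = (19, 0)

M = (10, 8)
C = (19, 0)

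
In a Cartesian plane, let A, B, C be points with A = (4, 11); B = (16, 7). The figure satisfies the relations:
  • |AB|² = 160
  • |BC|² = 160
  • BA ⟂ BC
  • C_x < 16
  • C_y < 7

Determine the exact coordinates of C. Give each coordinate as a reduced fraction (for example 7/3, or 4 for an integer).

1. C_x = 12  [[BA ⟂ BC ⇒ -12x+4y+164=0] ∩ [|C−(16, 7)|²=160]]
2. C_y = -5  [[BA ⟂ BC ⇒ -12x+4y+164=0] ∩ [|C−(16, 7)|²=160]]
   so C = (12, -5)

C = (12, -5)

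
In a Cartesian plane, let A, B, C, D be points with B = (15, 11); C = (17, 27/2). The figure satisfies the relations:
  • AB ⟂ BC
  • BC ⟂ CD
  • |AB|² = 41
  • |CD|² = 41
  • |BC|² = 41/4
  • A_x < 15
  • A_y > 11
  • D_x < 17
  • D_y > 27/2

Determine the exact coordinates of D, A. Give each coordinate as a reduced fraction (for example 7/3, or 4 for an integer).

1. D_x = 12  [[BC ⟂ CD ⇒ 2x+5/2y-271/4=0] ∩ [|D−(17, 27/2)|²=41]]
2. D_y = 35/2  [[BC ⟂ CD ⇒ 2x+5/2y-271/4=0] ∩ [|D−(17, 27/2)|²=41]]
   so D = (12, 35/2)
3. A_x = 10  [[AB ⟂ BC ⇒ -2x-5/2y+115/2=0] ∩ [|A−(15, 11)|²=41]]
4. A_y = 15  [[AB ⟂ BC ⇒ -2x-5/2y+115/2=0] ∩ [|A−(15, 11)|²=41]]
   so A = (10, 15)

D = (12, 35/2)
A = (10, 15)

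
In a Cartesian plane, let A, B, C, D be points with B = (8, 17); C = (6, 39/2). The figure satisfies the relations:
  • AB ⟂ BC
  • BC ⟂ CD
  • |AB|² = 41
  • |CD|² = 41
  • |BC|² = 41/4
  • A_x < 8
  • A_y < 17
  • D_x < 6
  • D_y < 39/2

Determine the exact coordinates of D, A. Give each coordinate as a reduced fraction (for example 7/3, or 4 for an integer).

D = (1, 31/2)
A = (3, 13)

1. D_x = 1  [[BC ⟂ CD ⇒ -2x+5/2y-147/4=0] ∩ [|D−(6, 39/2)|²=41]]
2. D_y = 31/2  [[BC ⟂ CD ⇒ -2x+5/2y-147/4=0] ∩ [|D−(6, 39/2)|²=41]]
   so D = (1, 31/2)
3. A_x = 3  [[AB ⟂ BC ⇒ 2x-5/2y+53/2=0] ∩ [|A−(8, 17)|²=41]]
4. A_y = 13  [[AB ⟂ BC ⇒ 2x-5/2y+53/2=0] ∩ [|A−(8, 17)|²=41]]
   so A = (3, 13)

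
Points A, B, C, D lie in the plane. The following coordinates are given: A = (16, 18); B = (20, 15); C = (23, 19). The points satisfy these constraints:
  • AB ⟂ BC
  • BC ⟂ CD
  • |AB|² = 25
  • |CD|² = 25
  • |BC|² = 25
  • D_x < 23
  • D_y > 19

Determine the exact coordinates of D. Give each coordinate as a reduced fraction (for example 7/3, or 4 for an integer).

D = (19, 22)

1. D_x = 19  [[BC ⟂ CD ⇒ 3x+4y-145=0] ∩ [|D−(23, 19)|²=25]]
2. D_y = 22  [[BC ⟂ CD ⇒ 3x+4y-145=0] ∩ [|D−(23, 19)|²=25]]
   so D = (19, 22)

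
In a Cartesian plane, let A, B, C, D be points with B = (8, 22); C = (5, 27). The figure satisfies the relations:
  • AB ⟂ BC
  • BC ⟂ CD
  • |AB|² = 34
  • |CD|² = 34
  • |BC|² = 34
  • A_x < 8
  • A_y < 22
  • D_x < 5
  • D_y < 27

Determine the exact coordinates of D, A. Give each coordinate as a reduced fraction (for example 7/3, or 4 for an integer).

1. D_x = 0  [[BC ⟂ CD ⇒ -3x+5y-120=0] ∩ [|D−(5, 27)|²=34]]
2. D_y = 24  [[BC ⟂ CD ⇒ -3x+5y-120=0] ∩ [|D−(5, 27)|²=34]]
   so D = (0, 24)
3. A_x = 3  [[AB ⟂ BC ⇒ 3x-5y+86=0] ∩ [|A−(8, 22)|²=34]]
4. A_y = 19  [[AB ⟂ BC ⇒ 3x-5y+86=0] ∩ [|A−(8, 22)|²=34]]
   so A = (3, 19)

D = (0, 24)
A = (3, 19)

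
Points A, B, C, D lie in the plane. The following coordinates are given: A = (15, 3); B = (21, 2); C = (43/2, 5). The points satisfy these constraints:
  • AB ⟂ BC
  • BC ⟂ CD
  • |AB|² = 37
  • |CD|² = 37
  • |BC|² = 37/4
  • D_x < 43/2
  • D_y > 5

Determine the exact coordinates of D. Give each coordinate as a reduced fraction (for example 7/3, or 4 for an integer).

1. D_x = 31/2  [[BC ⟂ CD ⇒ 1/2x+3y-103/4=0] ∩ [|D−(43/2, 5)|²=37]]
2. D_y = 6  [[BC ⟂ CD ⇒ 1/2x+3y-103/4=0] ∩ [|D−(43/2, 5)|²=37]]
   so D = (31/2, 6)

D = (31/2, 6)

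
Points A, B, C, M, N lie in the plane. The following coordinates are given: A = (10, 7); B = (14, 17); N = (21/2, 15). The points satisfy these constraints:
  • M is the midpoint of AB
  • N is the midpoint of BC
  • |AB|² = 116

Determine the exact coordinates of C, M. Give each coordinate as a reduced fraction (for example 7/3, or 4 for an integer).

C = (7, 13)
M = (12, 12)

1. M_x = 12  [2·M = A+B = (10, 7)+(14, 17)]
2. M_y = 12  [2·M = A+B = (10, 7)+(14, 17)]
   so M = (12, 12)
3. C_x = 7  [C = 2·N−B = 2·(21/2, 15)−(14, 17)]
4. C_y = 13  [C = 2·N−B = 2·(21/2, 15)−(14, 17)]
   so C = (7, 13)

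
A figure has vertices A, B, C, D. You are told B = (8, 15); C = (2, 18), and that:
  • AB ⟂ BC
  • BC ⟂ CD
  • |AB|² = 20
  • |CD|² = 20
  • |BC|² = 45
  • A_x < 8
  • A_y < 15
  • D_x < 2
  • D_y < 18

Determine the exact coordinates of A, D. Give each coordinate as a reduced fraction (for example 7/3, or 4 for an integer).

1. A_x = 6  [[AB ⟂ BC ⇒ 6x-3y-3=0] ∩ [|A−(8, 15)|²=20]]
2. A_y = 11  [[AB ⟂ BC ⇒ 6x-3y-3=0] ∩ [|A−(8, 15)|²=20]]
   so A = (6, 11)
3. D_x = 0  [[BC ⟂ CD ⇒ -6x+3y-42=0] ∩ [|D−(2, 18)|²=20]]
4. D_y = 14  [[BC ⟂ CD ⇒ -6x+3y-42=0] ∩ [|D−(2, 18)|²=20]]
   so D = (0, 14)

A = (6, 11)
D = (0, 14)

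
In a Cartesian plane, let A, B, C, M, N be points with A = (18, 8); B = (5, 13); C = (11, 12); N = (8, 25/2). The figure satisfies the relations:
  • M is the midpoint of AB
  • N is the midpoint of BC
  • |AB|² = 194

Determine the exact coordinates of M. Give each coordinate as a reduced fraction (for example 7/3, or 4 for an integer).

M = (23/2, 21/2)

1. M_x = 23/2  [2·M = A+B = (18, 8)+(5, 13)]
2. M_y = 21/2  [2·M = A+B = (18, 8)+(5, 13)]
   so M = (23/2, 21/2)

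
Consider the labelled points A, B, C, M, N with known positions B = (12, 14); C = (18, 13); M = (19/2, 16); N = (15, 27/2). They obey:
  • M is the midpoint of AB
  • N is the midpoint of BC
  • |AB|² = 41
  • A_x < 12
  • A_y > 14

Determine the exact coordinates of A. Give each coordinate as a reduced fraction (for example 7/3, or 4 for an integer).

A = (7, 18)

1. A_x = 7  [A = 2·M−B = 2·(19/2, 16)−(12, 14)]
2. A_y = 18  [A = 2·M−B = 2·(19/2, 16)−(12, 14)]
   so A = (7, 18)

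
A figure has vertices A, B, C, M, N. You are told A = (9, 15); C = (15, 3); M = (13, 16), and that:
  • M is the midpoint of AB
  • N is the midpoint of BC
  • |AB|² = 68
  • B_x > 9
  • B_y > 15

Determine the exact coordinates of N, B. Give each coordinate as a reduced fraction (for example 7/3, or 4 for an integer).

1. B_x = 17  [B = 2·M−A = 2·(13, 16)−(9, 15)]
2. B_y = 17  [B = 2·M−A = 2·(13, 16)−(9, 15)]
   so B = (17, 17)
3. N_x = 16  [2·N = B+C = (17, 17)+(15, 3)]
4. N_y = 10  [2·N = B+C = (17, 17)+(15, 3)]
   so N = (16, 10)

N = (16, 10)
B = (17, 17)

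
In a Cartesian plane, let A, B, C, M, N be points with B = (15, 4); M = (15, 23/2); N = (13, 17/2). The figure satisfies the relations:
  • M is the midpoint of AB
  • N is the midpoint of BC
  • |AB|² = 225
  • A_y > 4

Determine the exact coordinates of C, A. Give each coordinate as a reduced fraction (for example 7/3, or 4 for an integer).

C = (11, 13)
A = (15, 19)

1. A_x = 15  [A = 2·M−B = 2·(15, 23/2)−(15, 4)]
2. A_y = 19  [A = 2·M−B = 2·(15, 23/2)−(15, 4)]
   so A = (15, 19)
3. C_x = 11  [C = 2·N−B = 2·(13, 17/2)−(15, 4)]
4. C_y = 13  [C = 2·N−B = 2·(13, 17/2)−(15, 4)]
   so C = (11, 13)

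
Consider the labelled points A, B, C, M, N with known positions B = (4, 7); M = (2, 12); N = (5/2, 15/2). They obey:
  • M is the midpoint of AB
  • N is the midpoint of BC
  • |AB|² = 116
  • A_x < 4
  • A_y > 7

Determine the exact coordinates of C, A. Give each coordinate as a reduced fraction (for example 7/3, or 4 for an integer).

1. A_x = 0  [A = 2·M−B = 2·(2, 12)−(4, 7)]
2. A_y = 17  [A = 2·M−B = 2·(2, 12)−(4, 7)]
   so A = (0, 17)
3. C_x = 1  [C = 2·N−B = 2·(5/2, 15/2)−(4, 7)]
4. C_y = 8  [C = 2·N−B = 2·(5/2, 15/2)−(4, 7)]
   so C = (1, 8)

C = (1, 8)
A = (0, 17)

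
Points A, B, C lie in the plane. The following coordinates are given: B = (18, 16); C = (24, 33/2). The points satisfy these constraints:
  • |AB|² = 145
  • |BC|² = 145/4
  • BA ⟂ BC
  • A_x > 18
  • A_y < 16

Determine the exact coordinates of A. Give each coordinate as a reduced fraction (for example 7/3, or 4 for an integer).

A = (19, 4)

1. A_x = 19  [[BA ⟂ BC ⇒ 6x+1/2y-116=0] ∩ [|A−(18, 16)|²=145]]
2. A_y = 4  [[BA ⟂ BC ⇒ 6x+1/2y-116=0] ∩ [|A−(18, 16)|²=145]]
   so A = (19, 4)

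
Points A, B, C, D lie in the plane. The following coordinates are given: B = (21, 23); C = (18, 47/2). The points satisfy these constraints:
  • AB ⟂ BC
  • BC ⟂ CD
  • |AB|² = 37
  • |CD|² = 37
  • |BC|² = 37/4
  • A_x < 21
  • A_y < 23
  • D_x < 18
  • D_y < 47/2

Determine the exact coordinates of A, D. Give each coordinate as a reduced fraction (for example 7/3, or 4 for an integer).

A = (20, 17)
D = (17, 35/2)

1. A_x = 20  [[AB ⟂ BC ⇒ 3x-1/2y-103/2=0] ∩ [|A−(21, 23)|²=37]]
2. A_y = 17  [[AB ⟂ BC ⇒ 3x-1/2y-103/2=0] ∩ [|A−(21, 23)|²=37]]
   so A = (20, 17)
3. D_x = 17  [[BC ⟂ CD ⇒ -3x+1/2y+169/4=0] ∩ [|D−(18, 47/2)|²=37]]
4. D_y = 35/2  [[BC ⟂ CD ⇒ -3x+1/2y+169/4=0] ∩ [|D−(18, 47/2)|²=37]]
   so D = (17, 35/2)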